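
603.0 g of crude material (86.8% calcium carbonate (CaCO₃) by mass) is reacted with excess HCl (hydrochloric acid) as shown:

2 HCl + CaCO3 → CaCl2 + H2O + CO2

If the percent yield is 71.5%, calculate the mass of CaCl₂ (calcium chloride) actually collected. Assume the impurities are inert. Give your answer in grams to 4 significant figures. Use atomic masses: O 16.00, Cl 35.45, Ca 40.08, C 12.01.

Pure CaCO3 available = 603.0 g × 0.868 = 523.40 g.
M(CaCO3) = 40.08 + 12.01 + 3(16.00) = 100.09 g/mol.
M(CaCl2) = 40.08 + 2(35.45) = 110.98 g/mol.
n(CaCO3) = 523.40 g / 100.09 g/mol = 5.2293 mol.
From the equation the CaCO3:CaCl2 mole ratio is 1:1, so n(CaCl2) = 5.2293 × 1/1 = 5.2293 mol.
Mass of CaCl2 = 5.2293 mol × 110.98 g/mol = 580.35 g.
Actual mass collected = 580.35 g × 0.715 = 414.95 g.

415.0 g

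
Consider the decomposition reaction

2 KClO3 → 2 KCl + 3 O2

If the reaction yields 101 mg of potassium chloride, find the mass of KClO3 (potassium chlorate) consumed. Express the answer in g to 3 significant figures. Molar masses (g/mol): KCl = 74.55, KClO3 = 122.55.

Convert: 101 mg = 0.1010 g.
n(KCl) = 0.1010 g / 74.55 g/mol = 0.001355 mol.
From the equation the KCl:KClO3 mole ratio is 2:2, so n(KClO3) = 0.001355 × 2/2 = 0.001355 mol.
Mass of KClO3 = 0.001355 mol × 122.55 g/mol = 0.1660 g.

0.166 g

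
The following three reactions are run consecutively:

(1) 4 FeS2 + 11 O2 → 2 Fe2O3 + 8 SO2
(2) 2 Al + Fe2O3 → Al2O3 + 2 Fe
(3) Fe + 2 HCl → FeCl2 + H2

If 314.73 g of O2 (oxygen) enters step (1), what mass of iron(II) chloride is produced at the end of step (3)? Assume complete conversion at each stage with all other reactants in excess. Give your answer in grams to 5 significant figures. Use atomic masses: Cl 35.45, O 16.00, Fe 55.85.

453.32 g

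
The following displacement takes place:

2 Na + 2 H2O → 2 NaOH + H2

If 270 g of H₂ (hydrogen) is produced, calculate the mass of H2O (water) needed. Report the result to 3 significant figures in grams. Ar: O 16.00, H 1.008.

M(H2) = 2(1.008) = 2.016 g/mol.
M(H2O) = 2(1.008) + 16.00 = 18.016 g/mol.
n(H2) = 270.0 g / 2.016 g/mol = 133.9 mol.
From the equation the H2:H2O mole ratio is 1:2, so n(H2O) = 133.9 × 2/1 = 267.9 mol.
Mass of H2O = 267.9 mol × 18.016 g/mol = 4826 g.

4830 g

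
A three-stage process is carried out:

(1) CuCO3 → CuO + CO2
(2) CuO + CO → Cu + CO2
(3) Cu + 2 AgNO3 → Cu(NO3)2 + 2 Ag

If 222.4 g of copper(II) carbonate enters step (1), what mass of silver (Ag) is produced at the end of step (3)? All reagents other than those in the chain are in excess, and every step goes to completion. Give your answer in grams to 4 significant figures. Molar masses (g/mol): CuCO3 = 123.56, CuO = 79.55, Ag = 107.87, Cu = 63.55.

388.3 g

n(CuCO3) = 222.4 / 123.56 = 1.7999 mol.
Reaction (1): CuCO3→CuO ratio 1:1 ⇒ n(CuO) = 1.7999 mol.
Reaction (2): CuO→Cu ratio 1:1 ⇒ n(Cu) = 1.7999 mol.
Reaction (3): Cu→Ag ratio 1:2 ⇒ n(Ag) = 3.5999 mol.
Mass of Ag = 3.5999 × 107.87 = 388.32 g.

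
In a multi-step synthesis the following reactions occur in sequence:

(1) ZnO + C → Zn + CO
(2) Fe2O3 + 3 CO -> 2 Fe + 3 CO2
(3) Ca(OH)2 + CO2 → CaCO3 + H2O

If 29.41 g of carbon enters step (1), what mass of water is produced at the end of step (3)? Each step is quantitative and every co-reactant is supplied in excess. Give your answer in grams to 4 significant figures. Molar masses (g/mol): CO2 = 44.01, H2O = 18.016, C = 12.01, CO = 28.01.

n(C) = 29.41 / 12.01 = 2.4488 mol.
Reaction (1): C→CO ratio 1:1 ⇒ n(CO) = 2.4488 mol.
Reaction (2): CO→CO2 ratio 3:3 ⇒ n(CO2) = 2.4488 mol.
Reaction (3): CO2→H2O ratio 1:1 ⇒ n(H2O) = 2.4488 mol.
Mass of H2O = 2.4488 × 18.016 = 44.117 g.

44.12 g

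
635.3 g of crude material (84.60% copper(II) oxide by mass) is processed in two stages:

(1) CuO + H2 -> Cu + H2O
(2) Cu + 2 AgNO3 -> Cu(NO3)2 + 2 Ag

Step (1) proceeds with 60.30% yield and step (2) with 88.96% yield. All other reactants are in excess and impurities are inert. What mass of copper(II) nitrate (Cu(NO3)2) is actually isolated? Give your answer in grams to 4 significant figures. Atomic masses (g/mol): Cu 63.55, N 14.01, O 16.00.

679.8 g

Pure CuO = 635.3 × 0.8460 = 537.46 g.
M(CuO) = 63.55 + 16.00 = 79.55 g/mol.
M(Cu(NO3)2) = 63.55 + 2(14.01) + 6(16.00) = 187.57 g/mol.
n(CuO) = 537.46 / 79.55 = 6.7563 mol.
Step 1 (CuO:Cu = 1:1): theoretical n(Cu) = 6.7563 mol; at 60.30% yield, n(Cu) = 4.0740 mol.
Step 2 (Cu:Cu(NO3)2 = 1:1): theoretical n(Cu(NO3)2) = 4.0740 mol, so theoretical mass = 4.0740 × 187.57 = 764.17 g.
At 88.96% yield, actual mass of Cu(NO3)2 = 764.17 × 0.8896 = 679.81 g.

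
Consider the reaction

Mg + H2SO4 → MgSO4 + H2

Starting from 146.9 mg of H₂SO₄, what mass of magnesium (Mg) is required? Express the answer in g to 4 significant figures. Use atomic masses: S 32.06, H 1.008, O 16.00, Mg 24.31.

0.03641 g

M(H2SO4) = 2(1.008) + 32.06 + 4(16.00) = 98.076 g/mol.
M(Mg) = 24.31 g/mol.
Convert: 146.9 mg = 0.14690 g.
n(H2SO4) = 0.14690 g / 98.076 g/mol = 0.0014978 mol.
From the equation the H2SO4:Mg mole ratio is 1:1, so n(Mg) = 0.0014978 × 1/1 = 0.0014978 mol.
Mass of Mg = 0.0014978 mol × 24.31 g/mol = 0.036412 g.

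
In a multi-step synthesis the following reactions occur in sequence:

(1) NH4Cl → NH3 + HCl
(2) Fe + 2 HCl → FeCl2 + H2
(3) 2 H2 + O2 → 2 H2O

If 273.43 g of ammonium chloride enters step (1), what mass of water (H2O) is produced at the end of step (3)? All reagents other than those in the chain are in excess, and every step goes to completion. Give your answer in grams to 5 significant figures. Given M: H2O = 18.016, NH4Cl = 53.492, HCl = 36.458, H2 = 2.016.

n(NH4Cl) = 273.43 / 53.492 = 5.11161 mol.
Reaction (1): NH4Cl→HCl ratio 1:1 ⇒ n(HCl) = 5.11161 mol.
Reaction (2): HCl→H2 ratio 2:1 ⇒ n(H2) = 2.55580 mol.
Reaction (3): H2→H2O ratio 2:2 ⇒ n(H2O) = 2.55580 mol.
Mass of H2O = 2.55580 × 18.016 = 46.0453 g.

46.045 g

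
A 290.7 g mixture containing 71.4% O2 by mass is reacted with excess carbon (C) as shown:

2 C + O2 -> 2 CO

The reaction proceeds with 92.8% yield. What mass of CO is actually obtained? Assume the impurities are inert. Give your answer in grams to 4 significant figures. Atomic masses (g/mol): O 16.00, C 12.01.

337.2 g

Pure O2 available = 290.7 g × 0.714 = 207.56 g.
M(O2) = 2(16.00) = 32.00 g/mol.
M(CO) = 12.01 + 16.00 = 28.01 g/mol.
n(O2) = 207.56 g / 32.00 g/mol = 6.4862 mol.
From the equation the O2:CO mole ratio is 1:2, so n(CO) = 6.4862 × 2/1 = 12.972 mol.
Mass of CO = 12.972 mol × 28.01 g/mol = 363.36 g.
Actual mass collected = 363.36 g × 0.928 = 337.20 g.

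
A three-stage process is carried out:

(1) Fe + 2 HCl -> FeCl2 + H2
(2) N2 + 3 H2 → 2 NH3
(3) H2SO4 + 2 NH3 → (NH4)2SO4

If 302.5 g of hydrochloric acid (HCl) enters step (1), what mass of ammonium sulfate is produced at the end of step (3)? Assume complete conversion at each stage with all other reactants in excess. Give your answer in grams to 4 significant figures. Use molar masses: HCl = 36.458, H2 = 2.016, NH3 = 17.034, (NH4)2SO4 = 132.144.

n(HCl) = 302.5 / 36.458 = 8.2972 mol.
Reaction (1): HCl→H2 ratio 2:1 ⇒ n(H2) = 4.1486 mol.
Reaction (2): H2→NH3 ratio 3:2 ⇒ n(NH3) = 2.7657 mol.
Reaction (3): NH3→(NH4)2SO4 ratio 2:1 ⇒ n((NH4)2SO4) = 1.3829 mol.
Mass of (NH4)2SO4 = 1.3829 × 132.144 = 182.74 g.

182.7 g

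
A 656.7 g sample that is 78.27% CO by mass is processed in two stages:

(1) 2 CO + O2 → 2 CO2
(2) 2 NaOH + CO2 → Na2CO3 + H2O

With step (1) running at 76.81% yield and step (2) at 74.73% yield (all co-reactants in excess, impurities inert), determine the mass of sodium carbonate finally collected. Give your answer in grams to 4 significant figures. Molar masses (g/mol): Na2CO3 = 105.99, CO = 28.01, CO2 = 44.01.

1116 g

Pure CO = 656.7 × 0.7827 = 514.00 g.
n(CO) = 514.00 / 28.01 = 18.351 mol.
Step 1 (CO:CO2 = 2:2): theoretical n(CO2) = 18.351 mol; at 76.81% yield, n(CO2) = 14.095 mol.
Step 2 (CO2:Na2CO3 = 1:1): theoretical n(Na2CO3) = 14.095 mol, so theoretical mass = 14.095 × 105.99 = 1493.9 g.
At 74.73% yield, actual mass of Na2CO3 = 1493.9 × 0.7473 = 1116.4 g.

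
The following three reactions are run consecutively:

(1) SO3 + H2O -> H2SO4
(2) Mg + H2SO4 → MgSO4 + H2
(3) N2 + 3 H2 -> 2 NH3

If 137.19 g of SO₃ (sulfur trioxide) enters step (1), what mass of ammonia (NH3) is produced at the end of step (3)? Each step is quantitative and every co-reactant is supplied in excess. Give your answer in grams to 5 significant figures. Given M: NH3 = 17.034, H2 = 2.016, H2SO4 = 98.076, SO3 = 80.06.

n(SO3) = 137.19 / 80.06 = 1.71359 mol.
Reaction (1): SO3→H2SO4 ratio 1:1 ⇒ n(H2SO4) = 1.71359 mol.
Reaction (2): H2SO4→H2 ratio 1:1 ⇒ n(H2) = 1.71359 mol.
Reaction (3): H2→NH3 ratio 3:2 ⇒ n(NH3) = 1.14239 mol.
Mass of NH3 = 1.14239 × 17.034 = 19.4595 g.

19.460 g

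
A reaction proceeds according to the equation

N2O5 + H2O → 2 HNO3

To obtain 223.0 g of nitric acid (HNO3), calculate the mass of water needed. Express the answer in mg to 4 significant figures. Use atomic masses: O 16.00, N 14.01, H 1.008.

31880 mg

M(HNO3) = 1.008 + 14.01 + 3(16.00) = 63.018 g/mol.
M(H2O) = 2(1.008) + 16.00 = 18.016 g/mol.
n(HNO3) = 223.00 g / 63.018 g/mol = 3.5387 mol.
From the equation the HNO3:H2O mole ratio is 2:1, so n(H2O) = 3.5387 × 1/2 = 1.7693 mol.
Mass of H2O = 1.7693 mol × 18.016 g/mol = 31.876 g.
Converting to mg: 31.876 g = 31880 mg.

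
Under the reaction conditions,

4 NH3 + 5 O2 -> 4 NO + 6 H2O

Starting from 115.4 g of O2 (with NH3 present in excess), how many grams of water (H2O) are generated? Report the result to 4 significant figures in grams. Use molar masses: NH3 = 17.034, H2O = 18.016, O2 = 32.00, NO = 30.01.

77.96 g

n(O2) = 115.40 g / 32.00 g/mol = 3.6063 mol.
From the equation the O2:H2O mole ratio is 5:6, so n(H2O) = 3.6063 × 6/5 = 4.3275 mol.
Mass of H2O = 4.3275 mol × 18.016 g/mol = 77.964 g.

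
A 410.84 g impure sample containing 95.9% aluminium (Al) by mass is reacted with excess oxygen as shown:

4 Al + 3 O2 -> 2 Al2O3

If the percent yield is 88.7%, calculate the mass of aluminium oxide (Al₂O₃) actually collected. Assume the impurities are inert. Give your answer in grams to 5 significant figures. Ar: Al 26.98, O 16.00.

Pure Al available = 410.84 g × 0.959 = 393.996 g.
M(Al) = 26.98 g/mol.
M(Al2O3) = 2(26.98) + 3(16.00) = 101.96 g/mol.
n(Al) = 393.996 g / 26.98 g/mol = 14.6032 mol.
From the equation the Al:Al2O3 mole ratio is 4:2, so n(Al2O3) = 14.6032 × 2/4 = 7.30162 mol.
Mass of Al2O3 = 7.30162 mol × 101.96 g/mol = 744.473 g.
Actual mass collected = 744.473 g × 0.887 = 660.348 g.

660.35 g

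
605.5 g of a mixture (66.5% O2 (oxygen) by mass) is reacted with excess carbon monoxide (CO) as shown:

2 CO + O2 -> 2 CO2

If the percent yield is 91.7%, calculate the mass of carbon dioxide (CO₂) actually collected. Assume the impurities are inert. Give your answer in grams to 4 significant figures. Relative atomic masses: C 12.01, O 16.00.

1016 g

Pure O2 available = 605.5 g × 0.665 = 402.66 g.
M(O2) = 2(16.00) = 32.00 g/mol.
M(CO2) = 12.01 + 2(16.00) = 44.01 g/mol.
n(O2) = 402.66 g / 32.00 g/mol = 12.583 mol.
From the equation the O2:CO2 mole ratio is 1:2, so n(CO2) = 12.583 × 2/1 = 25.166 mol.
Mass of CO2 = 25.166 mol × 44.01 g/mol = 1107.6 g.
Actual mass collected = 1107.6 g × 0.917 = 1015.6 g.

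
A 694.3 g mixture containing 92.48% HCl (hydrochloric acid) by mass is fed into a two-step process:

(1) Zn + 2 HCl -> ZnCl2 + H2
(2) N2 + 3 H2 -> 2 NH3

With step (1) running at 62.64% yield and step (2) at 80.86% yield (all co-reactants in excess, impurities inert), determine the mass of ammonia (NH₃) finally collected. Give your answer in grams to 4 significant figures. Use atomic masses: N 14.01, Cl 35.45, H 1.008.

50.65 g

Pure HCl = 694.3 × 0.9248 = 642.09 g.
M(HCl) = 1.008 + 35.45 = 36.458 g/mol.
M(NH3) = 14.01 + 3(1.008) = 17.034 g/mol.
n(HCl) = 642.09 / 36.458 = 17.612 mol.
Step 1 (HCl:H2 = 2:1): theoretical n(H2) = 8.8059 mol; at 62.64% yield, n(H2) = 5.5160 mol.
Step 2 (H2:NH3 = 3:2): theoretical n(NH3) = 3.6773 mol, so theoretical mass = 3.6773 × 17.034 = 62.640 g.
At 80.86% yield, actual mass of NH3 = 62.640 × 0.8086 = 50.650 g.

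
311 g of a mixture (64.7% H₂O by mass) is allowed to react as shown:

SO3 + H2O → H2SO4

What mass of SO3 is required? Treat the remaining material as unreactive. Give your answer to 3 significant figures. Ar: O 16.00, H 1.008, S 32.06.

894 g

Mass of pure H2O = 311 g × 0.647 = 201.2 g.
M(H2O) = 2(1.008) + 16.00 = 18.016 g/mol.
M(SO3) = 32.06 + 3(16.00) = 80.06 g/mol.
n(H2O) = 201.2 g / 18.016 g/mol = 11.17 mol.
From the equation the H2O:SO3 mole ratio is 1:1, so n(SO3) = 11.17 × 1/1 = 11.17 mol.
Mass of SO3 = 11.17 mol × 80.06 g/mol = 894.2 g.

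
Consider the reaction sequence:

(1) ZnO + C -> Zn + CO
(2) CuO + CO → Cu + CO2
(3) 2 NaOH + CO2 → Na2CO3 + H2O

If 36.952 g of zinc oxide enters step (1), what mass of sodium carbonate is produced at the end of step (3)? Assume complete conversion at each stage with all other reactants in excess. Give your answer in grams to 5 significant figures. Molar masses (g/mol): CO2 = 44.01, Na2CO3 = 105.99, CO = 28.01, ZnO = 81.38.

48.127 g

n(ZnO) = 36.952 / 81.38 = 0.454067 mol.
Reaction (1): ZnO→CO ratio 1:1 ⇒ n(CO) = 0.454067 mol.
Reaction (2): CO→CO2 ratio 1:1 ⇒ n(CO2) = 0.454067 mol.
Reaction (3): CO2→Na2CO3 ratio 1:1 ⇒ n(Na2CO3) = 0.454067 mol.
Mass of Na2CO3 = 0.454067 × 105.99 = 48.1266 g.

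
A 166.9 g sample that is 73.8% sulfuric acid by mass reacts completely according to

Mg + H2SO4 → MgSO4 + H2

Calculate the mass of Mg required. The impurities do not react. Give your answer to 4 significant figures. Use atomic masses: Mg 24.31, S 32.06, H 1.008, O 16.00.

Mass of pure H2SO4 = 166.9 g × 0.738 = 123.17 g.
M(H2SO4) = 2(1.008) + 32.06 + 4(16.00) = 98.076 g/mol.
M(Mg) = 24.31 g/mol.
n(H2SO4) = 123.17 g / 98.076 g/mol = 1.2559 mol.
From the equation the H2SO4:Mg mole ratio is 1:1, so n(Mg) = 1.2559 × 1/1 = 1.2559 mol.
Mass of Mg = 1.2559 mol × 24.31 g/mol = 30.531 g.

30.53 g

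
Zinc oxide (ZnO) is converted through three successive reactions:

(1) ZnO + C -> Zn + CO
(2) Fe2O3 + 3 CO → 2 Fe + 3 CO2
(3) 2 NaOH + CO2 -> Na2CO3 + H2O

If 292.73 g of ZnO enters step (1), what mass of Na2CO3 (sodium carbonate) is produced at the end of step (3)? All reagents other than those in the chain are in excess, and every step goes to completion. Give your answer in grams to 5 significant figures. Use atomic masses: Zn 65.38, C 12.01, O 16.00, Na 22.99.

381.25 g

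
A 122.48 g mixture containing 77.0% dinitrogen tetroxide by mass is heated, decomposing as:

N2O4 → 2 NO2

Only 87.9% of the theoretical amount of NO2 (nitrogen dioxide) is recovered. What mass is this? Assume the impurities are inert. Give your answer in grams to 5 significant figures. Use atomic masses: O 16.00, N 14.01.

Pure N2O4 available = 122.48 g × 0.770 = 94.3096 g.
M(N2O4) = 2(14.01) + 4(16.00) = 92.02 g/mol.
M(NO2) = 14.01 + 2(16.00) = 46.01 g/mol.
n(N2O4) = 94.3096 g / 92.02 g/mol = 1.02488 mol.
From the equation the N2O4:NO2 mole ratio is 1:2, so n(NO2) = 1.02488 × 2/1 = 2.04976 mol.
Mass of NO2 = 2.04976 mol × 46.01 g/mol = 94.3096 g.
Actual mass collected = 94.3096 g × 0.879 = 82.8981 g.

82.898 g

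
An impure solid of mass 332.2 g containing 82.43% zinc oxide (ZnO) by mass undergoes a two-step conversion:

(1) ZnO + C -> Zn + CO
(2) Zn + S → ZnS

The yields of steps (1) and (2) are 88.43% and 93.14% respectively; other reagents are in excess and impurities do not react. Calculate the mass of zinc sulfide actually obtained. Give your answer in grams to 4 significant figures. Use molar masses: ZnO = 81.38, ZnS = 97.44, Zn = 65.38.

Pure ZnO = 332.2 × 0.8243 = 273.83 g.
n(ZnO) = 273.83 / 81.38 = 3.3649 mol.
Step 1 (ZnO:Zn = 1:1): theoretical n(Zn) = 3.3649 mol; at 88.43% yield, n(Zn) = 2.9755 mol.
Step 2 (Zn:ZnS = 1:1): theoretical n(ZnS) = 2.9755 mol, so theoretical mass = 2.9755 × 97.44 = 289.94 g.
At 93.14% yield, actual mass of ZnS = 289.94 × 0.9314 = 270.05 g.

270.0 g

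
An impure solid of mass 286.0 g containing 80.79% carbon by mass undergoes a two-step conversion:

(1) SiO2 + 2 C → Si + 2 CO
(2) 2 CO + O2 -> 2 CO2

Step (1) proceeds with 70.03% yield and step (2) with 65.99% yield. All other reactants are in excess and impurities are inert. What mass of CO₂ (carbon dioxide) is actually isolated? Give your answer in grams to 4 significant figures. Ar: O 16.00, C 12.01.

Pure C = 286.0 × 0.8079 = 231.06 g.
M(C) = 12.01 g/mol.
M(CO2) = 12.01 + 2(16.00) = 44.01 g/mol.
n(C) = 231.06 / 12.01 = 19.239 mol.
Step 1 (C:CO = 2:2): theoretical n(CO) = 19.239 mol; at 70.03% yield, n(CO) = 13.473 mol.
Step 2 (CO:CO2 = 2:2): theoretical n(CO2) = 13.473 mol, so theoretical mass = 13.473 × 44.01 = 592.95 g.
At 65.99% yield, actual mass of CO2 = 592.95 × 0.6599 = 391.29 g.

391.3 g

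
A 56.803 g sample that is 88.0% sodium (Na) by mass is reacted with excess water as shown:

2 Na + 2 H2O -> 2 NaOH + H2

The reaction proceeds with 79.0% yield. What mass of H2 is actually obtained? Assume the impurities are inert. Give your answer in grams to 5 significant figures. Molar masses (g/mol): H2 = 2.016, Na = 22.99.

Pure Na available = 56.803 g × 0.880 = 49.9866 g.
n(Na) = 49.9866 g / 22.99 g/mol = 2.17428 mol.
From the equation the Na:H2 mole ratio is 2:1, so n(H2) = 2.17428 × 1/2 = 1.08714 mol.
Mass of H2 = 1.08714 mol × 2.016 g/mol = 2.19167 g.
Actual mass collected = 2.19167 g × 0.790 = 1.73142 g.

1.7314 g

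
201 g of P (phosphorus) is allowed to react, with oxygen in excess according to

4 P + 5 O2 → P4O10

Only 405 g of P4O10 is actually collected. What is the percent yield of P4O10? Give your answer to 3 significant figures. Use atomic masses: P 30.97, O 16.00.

87.9 %

M(P) = 30.97 g/mol.
M(P4O10) = 4(30.97) + 10(16.00) = 283.88 g/mol.
n(P) = 201.0 g / 30.97 g/mol = 6.490 mol.
From the equation the P:P4O10 mole ratio is 4:1, so n(P4O10) = 6.490 × 1/4 = 1.623 mol.
Mass of P4O10 = 1.623 mol × 283.88 g/mol = 460.6 g.
This is the theoretical yield. Percent yield = 405 g / 460.6 g × 100% = 87.93%.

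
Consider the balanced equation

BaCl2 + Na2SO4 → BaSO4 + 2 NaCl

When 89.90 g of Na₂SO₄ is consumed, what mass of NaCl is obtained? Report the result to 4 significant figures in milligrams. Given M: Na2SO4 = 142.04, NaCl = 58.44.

73980 mg

n(Na2SO4) = 89.900 g / 142.04 g/mol = 0.63292 mol.
From the equation the Na2SO4:NaCl mole ratio is 1:2, so n(NaCl) = 0.63292 × 2/1 = 1.2658 mol.
Mass of NaCl = 1.2658 mol × 58.44 g/mol = 73.976 g.
Converting to mg: 73.976 g = 73980 mg.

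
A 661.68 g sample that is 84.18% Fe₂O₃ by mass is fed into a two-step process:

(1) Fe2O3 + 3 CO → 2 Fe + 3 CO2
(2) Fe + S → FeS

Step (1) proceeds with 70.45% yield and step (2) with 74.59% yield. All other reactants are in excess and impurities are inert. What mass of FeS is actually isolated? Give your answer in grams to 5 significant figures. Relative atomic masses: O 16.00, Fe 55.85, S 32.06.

Pure Fe2O3 = 661.68 × 0.8418 = 557.002 g.
M(Fe2O3) = 2(55.85) + 3(16.00) = 159.70 g/mol.
M(FeS) = 55.85 + 32.06 = 87.91 g/mol.
n(Fe2O3) = 557.002 / 159.70 = 3.48780 mol.
Step 1 (Fe2O3:Fe = 1:2): theoretical n(Fe) = 6.97561 mol; at 70.45% yield, n(Fe) = 4.91432 mol.
Step 2 (Fe:FeS = 1:1): theoretical n(FeS) = 4.91432 mol, so theoretical mass = 4.91432 × 87.91 = 432.017 g.
At 74.59% yield, actual mass of FeS = 432.017 × 0.7459 = 322.242 g.

322.24 g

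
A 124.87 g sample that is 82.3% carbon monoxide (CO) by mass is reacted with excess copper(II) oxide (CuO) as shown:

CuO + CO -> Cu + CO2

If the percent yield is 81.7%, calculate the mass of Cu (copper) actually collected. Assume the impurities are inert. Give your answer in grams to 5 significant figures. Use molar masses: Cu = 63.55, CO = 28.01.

190.49 g

Pure CO available = 124.87 g × 0.823 = 102.768 g.
n(CO) = 102.768 g / 28.01 g/mol = 3.66898 mol.
From the equation the CO:Cu mole ratio is 1:1, so n(Cu) = 3.66898 × 1/1 = 3.66898 mol.
Mass of Cu = 3.66898 mol × 63.55 g/mol = 233.163 g.
Actual mass collected = 233.163 g × 0.817 = 190.495 g.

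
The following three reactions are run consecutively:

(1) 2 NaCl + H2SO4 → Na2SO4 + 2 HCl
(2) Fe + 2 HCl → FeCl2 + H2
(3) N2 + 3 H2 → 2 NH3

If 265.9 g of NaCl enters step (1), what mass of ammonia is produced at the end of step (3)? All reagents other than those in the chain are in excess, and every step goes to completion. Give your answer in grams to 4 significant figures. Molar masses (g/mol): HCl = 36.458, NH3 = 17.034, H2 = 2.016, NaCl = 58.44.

n(NaCl) = 265.9 / 58.44 = 4.5500 mol.
Reaction (1): NaCl→HCl ratio 2:2 ⇒ n(HCl) = 4.5500 mol.
Reaction (2): HCl→H2 ratio 2:1 ⇒ n(H2) = 2.2750 mol.
Reaction (3): H2→NH3 ratio 3:2 ⇒ n(NH3) = 1.5167 mol.
Mass of NH3 = 1.5167 × 17.034 = 25.835 g.

25.83 g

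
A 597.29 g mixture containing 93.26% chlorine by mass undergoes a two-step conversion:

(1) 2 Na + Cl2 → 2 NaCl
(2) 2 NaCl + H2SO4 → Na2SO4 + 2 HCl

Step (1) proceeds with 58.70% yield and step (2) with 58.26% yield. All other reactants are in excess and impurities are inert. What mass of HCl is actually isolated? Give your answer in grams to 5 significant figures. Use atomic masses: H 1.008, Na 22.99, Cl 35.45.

Pure Cl2 = 597.29 × 0.9326 = 557.033 g.
M(Cl2) = 2(35.45) = 70.90 g/mol.
M(HCl) = 1.008 + 35.45 = 36.458 g/mol.
n(Cl2) = 557.033 / 70.90 = 7.85660 mol.
Step 1 (Cl2:NaCl = 1:2): theoretical n(NaCl) = 15.7132 mol; at 58.70% yield, n(NaCl) = 9.22364 mol.
Step 2 (NaCl:HCl = 2:2): theoretical n(HCl) = 9.22364 mol, so theoretical mass = 9.22364 × 36.458 = 336.276 g.
At 58.26% yield, actual mass of HCl = 336.276 × 0.5826 = 195.914 g.

195.91 g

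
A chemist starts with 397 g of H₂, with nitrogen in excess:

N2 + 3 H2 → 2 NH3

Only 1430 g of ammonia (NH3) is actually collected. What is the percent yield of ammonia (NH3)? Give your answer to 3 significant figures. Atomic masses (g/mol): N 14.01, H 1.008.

63.9 %

M(H2) = 2(1.008) = 2.016 g/mol.
M(NH3) = 14.01 + 3(1.008) = 17.034 g/mol.
n(H2) = 397.0 g / 2.016 g/mol = 196.9 mol.
From the equation the H2:NH3 mole ratio is 3:2, so n(NH3) = 196.9 × 2/3 = 131.3 mol.
Mass of NH3 = 131.3 mol × 17.034 g/mol = 2236 g.
This is the theoretical yield. Percent yield = 1430 g / 2236 g × 100% = 63.95%.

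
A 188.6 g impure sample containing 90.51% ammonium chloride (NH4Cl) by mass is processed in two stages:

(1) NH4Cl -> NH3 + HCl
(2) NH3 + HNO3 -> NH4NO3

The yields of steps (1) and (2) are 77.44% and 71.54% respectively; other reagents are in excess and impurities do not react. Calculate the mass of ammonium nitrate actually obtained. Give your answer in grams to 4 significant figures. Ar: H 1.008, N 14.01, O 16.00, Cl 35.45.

141.5 g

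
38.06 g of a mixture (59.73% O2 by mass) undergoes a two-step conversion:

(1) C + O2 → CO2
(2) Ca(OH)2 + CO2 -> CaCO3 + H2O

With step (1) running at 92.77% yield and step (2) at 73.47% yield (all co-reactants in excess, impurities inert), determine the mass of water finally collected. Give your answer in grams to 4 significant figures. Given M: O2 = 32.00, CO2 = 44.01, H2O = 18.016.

Pure O2 = 38.06 × 0.5973 = 22.733 g.
n(O2) = 22.733 / 32.00 = 0.71041 mol.
Step 1 (O2:CO2 = 1:1): theoretical n(CO2) = 0.71041 mol; at 92.77% yield, n(CO2) = 0.65905 mol.
Step 2 (CO2:H2O = 1:1): theoretical n(H2O) = 0.65905 mol, so theoretical mass = 0.65905 × 18.016 = 11.873 g.
At 73.47% yield, actual mass of H2O = 11.873 × 0.7347 = 8.7234 g.

8.723 g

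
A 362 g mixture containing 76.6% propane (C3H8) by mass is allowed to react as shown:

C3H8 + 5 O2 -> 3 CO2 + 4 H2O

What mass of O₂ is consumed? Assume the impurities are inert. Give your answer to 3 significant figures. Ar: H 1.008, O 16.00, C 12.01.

1010 g

Mass of pure C3H8 = 362 g × 0.766 = 277.3 g.
M(C3H8) = 3(12.01) + 8(1.008) = 44.094 g/mol.
M(O2) = 2(16.00) = 32.00 g/mol.
n(C3H8) = 277.3 g / 44.094 g/mol = 6.289 mol.
From the equation the C3H8:O2 mole ratio is 1:5, so n(O2) = 6.289 × 5/1 = 31.44 mol.
Mass of O2 = 31.44 mol × 32.00 g/mol = 1006 g.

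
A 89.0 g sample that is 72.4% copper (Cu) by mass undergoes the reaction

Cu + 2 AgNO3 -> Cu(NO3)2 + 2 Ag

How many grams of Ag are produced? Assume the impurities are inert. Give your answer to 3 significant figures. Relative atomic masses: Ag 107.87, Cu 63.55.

Mass of pure Cu = 89.0 g × 0.724 = 64.44 g.
M(Cu) = 63.55 g/mol.
M(Ag) = 107.87 g/mol.
n(Cu) = 64.44 g / 63.55 g/mol = 1.014 mol.
From the equation the Cu:Ag mole ratio is 1:2, so n(Ag) = 1.014 × 2/1 = 2.028 mol.
Mass of Ag = 2.028 mol × 107.87 g/mol = 218.7 g.

219 g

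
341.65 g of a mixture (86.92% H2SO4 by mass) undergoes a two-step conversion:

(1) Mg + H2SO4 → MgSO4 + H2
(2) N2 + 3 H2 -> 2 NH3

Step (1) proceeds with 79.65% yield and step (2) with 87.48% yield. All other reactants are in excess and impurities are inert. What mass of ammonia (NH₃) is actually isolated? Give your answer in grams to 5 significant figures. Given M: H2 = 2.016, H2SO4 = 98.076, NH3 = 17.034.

Pure H2SO4 = 341.65 × 0.8692 = 296.962 g.
n(H2SO4) = 296.962 / 98.076 = 3.02788 mol.
Step 1 (H2SO4:H2 = 1:1): theoretical n(H2) = 3.02788 mol; at 79.65% yield, n(H2) = 2.41170 mol.
Step 2 (H2:NH3 = 3:2): theoretical n(NH3) = 1.60780 mol, so theoretical mass = 1.60780 × 17.034 = 27.3873 g.
At 87.48% yield, actual mass of NH3 = 27.3873 × 0.8748 = 23.9584 g.

23.958 g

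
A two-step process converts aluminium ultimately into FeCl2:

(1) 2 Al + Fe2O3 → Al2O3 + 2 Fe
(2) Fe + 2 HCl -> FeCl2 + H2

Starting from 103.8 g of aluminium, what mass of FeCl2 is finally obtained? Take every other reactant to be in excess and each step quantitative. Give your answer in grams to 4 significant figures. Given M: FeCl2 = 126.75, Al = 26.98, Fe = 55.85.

n(Al) = 103.80 / 26.98 = 3.8473 mol.
Step 1 gives a 2:2 ratio of Al to Fe, so n(Fe) = 3.8473 mol.
In step 2 the Fe:FeCl2 ratio is 1:1, so n(FeCl2) = 3.8473 mol.
Mass of FeCl2 = 3.8473 × 126.75 = 487.64 g.

487.6 g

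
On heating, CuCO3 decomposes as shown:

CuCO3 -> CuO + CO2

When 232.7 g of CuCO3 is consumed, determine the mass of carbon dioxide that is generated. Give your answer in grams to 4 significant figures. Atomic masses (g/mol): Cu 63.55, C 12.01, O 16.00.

M(CuCO3) = 63.55 + 12.01 + 3(16.00) = 123.56 g/mol.
M(CO2) = 12.01 + 2(16.00) = 44.01 g/mol.
n(CuCO3) = 232.70 g / 123.56 g/mol = 1.8833 mol.
From the equation the CuCO3:CO2 mole ratio is 1:1, so n(CO2) = 1.8833 × 1/1 = 1.8833 mol.
Mass of CO2 = 1.8833 mol × 44.01 g/mol = 82.884 g.

82.88 g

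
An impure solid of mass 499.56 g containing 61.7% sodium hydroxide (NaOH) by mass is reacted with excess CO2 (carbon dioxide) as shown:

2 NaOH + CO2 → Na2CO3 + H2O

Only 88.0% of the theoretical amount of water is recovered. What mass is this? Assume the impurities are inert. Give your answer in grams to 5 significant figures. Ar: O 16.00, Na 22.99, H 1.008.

Pure NaOH available = 499.56 g × 0.617 = 308.229 g.
M(NaOH) = 22.99 + 16.00 + 1.008 = 39.998 g/mol.
M(H2O) = 2(1.008) + 16.00 = 18.016 g/mol.
n(NaOH) = 308.229 g / 39.998 g/mol = 7.70610 mol.
From the equation the NaOH:H2O mole ratio is 2:1, so n(H2O) = 7.70610 × 1/2 = 3.85305 mol.
Mass of H2O = 3.85305 mol × 18.016 g/mol = 69.4165 g.
Actual mass collected = 69.4165 g × 0.880 = 61.0865 g.

61.087 g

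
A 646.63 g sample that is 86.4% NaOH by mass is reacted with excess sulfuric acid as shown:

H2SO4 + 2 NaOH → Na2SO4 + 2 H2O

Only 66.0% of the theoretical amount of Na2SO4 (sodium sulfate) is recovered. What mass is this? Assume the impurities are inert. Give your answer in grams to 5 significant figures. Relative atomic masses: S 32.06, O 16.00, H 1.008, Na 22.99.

654.72 g

Pure NaOH available = 646.63 g × 0.864 = 558.688 g.
M(NaOH) = 22.99 + 16.00 + 1.008 = 39.998 g/mol.
M(Na2SO4) = 2(22.99) + 32.06 + 4(16.00) = 142.04 g/mol.
n(NaOH) = 558.688 g / 39.998 g/mol = 13.9679 mol.
From the equation the NaOH:Na2SO4 mole ratio is 2:1, so n(Na2SO4) = 13.9679 × 1/2 = 6.98395 mol.
Mass of Na2SO4 = 6.98395 mol × 142.04 g/mol = 992.001 g.
Actual mass collected = 992.001 g × 0.660 = 654.720 g.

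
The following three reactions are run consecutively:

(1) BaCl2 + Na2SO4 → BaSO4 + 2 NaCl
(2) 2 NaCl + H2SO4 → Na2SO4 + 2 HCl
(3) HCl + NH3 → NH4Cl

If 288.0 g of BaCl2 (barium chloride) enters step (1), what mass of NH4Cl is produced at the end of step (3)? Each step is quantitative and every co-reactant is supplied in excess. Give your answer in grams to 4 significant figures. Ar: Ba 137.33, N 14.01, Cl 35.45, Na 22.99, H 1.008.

148.0 g

M(BaCl2) = 137.33 + 2(35.45) = 208.23 g/mol.
M(NH4Cl) = 14.01 + 4(1.008) + 35.45 = 53.492 g/mol.
n(BaCl2) = 288.0 / 208.23 = 1.3831 mol.
Reaction (1): BaCl2→NaCl ratio 1:2 ⇒ n(NaCl) = 2.7662 mol.
Reaction (2): NaCl→HCl ratio 2:2 ⇒ n(HCl) = 2.7662 mol.
Reaction (3): HCl→NH4Cl ratio 1:1 ⇒ n(NH4Cl) = 2.7662 mol.
Mass of NH4Cl = 2.7662 × 53.492 = 147.97 g.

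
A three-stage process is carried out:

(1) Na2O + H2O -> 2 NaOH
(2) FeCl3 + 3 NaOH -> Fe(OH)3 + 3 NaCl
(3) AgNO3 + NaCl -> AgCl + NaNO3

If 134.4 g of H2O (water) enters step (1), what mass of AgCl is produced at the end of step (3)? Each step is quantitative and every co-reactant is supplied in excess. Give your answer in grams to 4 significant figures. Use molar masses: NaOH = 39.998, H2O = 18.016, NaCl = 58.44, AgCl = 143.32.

2138 g

n(H2O) = 134.4 / 18.016 = 7.4600 mol.
Reaction (1): H2O→NaOH ratio 1:2 ⇒ n(NaOH) = 14.920 mol.
Reaction (2): NaOH→NaCl ratio 3:3 ⇒ n(NaCl) = 14.920 mol.
Reaction (3): NaCl→AgCl ratio 1:1 ⇒ n(AgCl) = 14.920 mol.
Mass of AgCl = 14.920 × 143.32 = 2138.3 g.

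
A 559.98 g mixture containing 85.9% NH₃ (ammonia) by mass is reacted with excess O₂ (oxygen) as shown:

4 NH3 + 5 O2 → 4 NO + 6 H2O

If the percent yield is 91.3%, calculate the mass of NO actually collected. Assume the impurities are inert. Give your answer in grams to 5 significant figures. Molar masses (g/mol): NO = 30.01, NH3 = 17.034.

773.72 g

Pure NH3 available = 559.98 g × 0.859 = 481.023 g.
n(NH3) = 481.023 g / 17.034 g/mol = 28.2390 mol.
From the equation the NH3:NO mole ratio is 4:4, so n(NO) = 28.2390 × 4/4 = 28.2390 mol.
Mass of NO = 28.2390 mol × 30.01 g/mol = 847.452 g.
Actual mass collected = 847.452 g × 0.913 = 773.724 g.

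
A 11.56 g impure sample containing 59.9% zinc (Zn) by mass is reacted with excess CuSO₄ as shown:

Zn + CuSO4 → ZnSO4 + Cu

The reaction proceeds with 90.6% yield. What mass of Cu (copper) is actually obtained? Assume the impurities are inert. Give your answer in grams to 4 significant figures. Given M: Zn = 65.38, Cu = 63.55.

Pure Zn available = 11.56 g × 0.599 = 6.9244 g.
n(Zn) = 6.9244 g / 65.38 g/mol = 0.10591 mol.
From the equation the Zn:Cu mole ratio is 1:1, so n(Cu) = 0.10591 × 1/1 = 0.10591 mol.
Mass of Cu = 0.10591 mol × 63.55 g/mol = 6.7306 g.
Actual mass collected = 6.7306 g × 0.906 = 6.0979 g.

6.098 g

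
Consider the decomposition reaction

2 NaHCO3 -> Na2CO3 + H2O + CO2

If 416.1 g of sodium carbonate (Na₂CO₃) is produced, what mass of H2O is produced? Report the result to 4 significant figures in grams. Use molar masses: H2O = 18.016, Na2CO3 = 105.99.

70.73 g

n(Na2CO3) = 416.10 g / 105.99 g/mol = 3.9258 mol.
From the equation the Na2CO3:H2O mole ratio is 1:1, so n(H2O) = 3.9258 × 1/1 = 3.9258 mol.
Mass of H2O = 3.9258 mol × 18.016 g/mol = 70.728 g.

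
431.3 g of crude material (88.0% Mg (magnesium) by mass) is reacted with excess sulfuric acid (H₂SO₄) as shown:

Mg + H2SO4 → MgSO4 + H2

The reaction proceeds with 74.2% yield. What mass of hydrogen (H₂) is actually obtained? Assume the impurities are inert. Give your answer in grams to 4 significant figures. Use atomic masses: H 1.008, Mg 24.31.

23.35 g

Pure Mg available = 431.3 g × 0.880 = 379.54 g.
M(Mg) = 24.31 g/mol.
M(H2) = 2(1.008) = 2.016 g/mol.
n(Mg) = 379.54 g / 24.31 g/mol = 15.613 mol.
From the equation the Mg:H2 mole ratio is 1:1, so n(H2) = 15.613 × 1/1 = 15.613 mol.
Mass of H2 = 15.613 mol × 2.016 g/mol = 31.475 g.
Actual mass collected = 31.475 g × 0.742 = 23.355 g.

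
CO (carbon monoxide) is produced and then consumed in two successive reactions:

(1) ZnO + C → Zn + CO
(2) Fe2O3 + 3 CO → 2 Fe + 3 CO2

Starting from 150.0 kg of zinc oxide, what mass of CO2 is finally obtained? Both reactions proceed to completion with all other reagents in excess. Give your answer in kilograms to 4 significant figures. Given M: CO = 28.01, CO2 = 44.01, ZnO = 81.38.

81.12 kg

150.0 kg = 150000 g.
n(ZnO) = 150000 / 81.38 = 1843.2 mol.
Step 1 gives a 1:1 ratio of ZnO to CO, so n(CO) = 1843.2 mol.
In step 2 the CO:CO2 ratio is 3:3, so n(CO2) = 1843.2 mol.
Mass of CO2 = 1843.2 × 44.01 = 81119 g = 81.12 kg.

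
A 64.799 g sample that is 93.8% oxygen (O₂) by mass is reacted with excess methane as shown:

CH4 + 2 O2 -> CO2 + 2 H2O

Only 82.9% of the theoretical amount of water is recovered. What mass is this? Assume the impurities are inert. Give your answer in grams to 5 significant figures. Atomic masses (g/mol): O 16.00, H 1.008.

28.368 g

Pure O2 available = 64.799 g × 0.938 = 60.7815 g.
M(O2) = 2(16.00) = 32.00 g/mol.
M(H2O) = 2(1.008) + 16.00 = 18.016 g/mol.
n(O2) = 60.7815 g / 32.00 g/mol = 1.89942 mol.
From the equation the O2:H2O mole ratio is 2:2, so n(H2O) = 1.89942 × 2/2 = 1.89942 mol.
Mass of H2O = 1.89942 mol × 18.016 g/mol = 34.2200 g.
Actual mass collected = 34.2200 g × 0.829 = 28.3683 g.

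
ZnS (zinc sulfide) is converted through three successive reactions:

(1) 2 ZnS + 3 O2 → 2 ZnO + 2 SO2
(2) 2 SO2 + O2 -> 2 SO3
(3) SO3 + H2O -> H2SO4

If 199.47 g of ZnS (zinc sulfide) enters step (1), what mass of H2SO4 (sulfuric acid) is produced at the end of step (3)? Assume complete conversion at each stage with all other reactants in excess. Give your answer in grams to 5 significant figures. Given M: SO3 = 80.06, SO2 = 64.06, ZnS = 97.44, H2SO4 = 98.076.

200.77 g

n(ZnS) = 199.47 / 97.44 = 2.04711 mol.
Reaction (1): ZnS→SO2 ratio 2:2 ⇒ n(SO2) = 2.04711 mol.
Reaction (2): SO2→SO3 ratio 2:2 ⇒ n(SO3) = 2.04711 mol.
Reaction (3): SO3→H2SO4 ratio 1:1 ⇒ n(H2SO4) = 2.04711 mol.
Mass of H2SO4 = 2.04711 × 98.076 = 200.772 g.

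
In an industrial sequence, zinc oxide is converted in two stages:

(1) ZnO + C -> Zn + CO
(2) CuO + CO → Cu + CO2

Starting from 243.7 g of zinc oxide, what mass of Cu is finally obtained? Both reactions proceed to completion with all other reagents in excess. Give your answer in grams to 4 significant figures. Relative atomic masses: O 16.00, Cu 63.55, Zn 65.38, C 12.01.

M(ZnO) = 65.38 + 16.00 = 81.38 g/mol.
M(Cu) = 63.55 g/mol.
n(ZnO) = 243.70 / 81.38 = 2.9946 mol.
Step 1 gives a 1:1 ratio of ZnO to CO, so n(CO) = 2.9946 mol.
In step 2 the CO:Cu ratio is 1:1, so n(Cu) = 2.9946 mol.
Mass of Cu = 2.9946 × 63.55 = 190.31 g.

190.3 g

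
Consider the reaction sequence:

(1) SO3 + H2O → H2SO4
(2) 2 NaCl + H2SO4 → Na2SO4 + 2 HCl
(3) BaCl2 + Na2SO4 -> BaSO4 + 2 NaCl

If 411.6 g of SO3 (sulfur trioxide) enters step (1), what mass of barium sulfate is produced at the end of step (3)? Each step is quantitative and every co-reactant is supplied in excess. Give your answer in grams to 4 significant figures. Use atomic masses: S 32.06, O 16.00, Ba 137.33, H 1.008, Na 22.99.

1200 g

M(SO3) = 32.06 + 3(16.00) = 80.06 g/mol.
M(BaSO4) = 137.33 + 32.06 + 4(16.00) = 233.39 g/mol.
n(SO3) = 411.6 / 80.06 = 5.1411 mol.
Reaction (1): SO3→H2SO4 ratio 1:1 ⇒ n(H2SO4) = 5.1411 mol.
Reaction (2): H2SO4→Na2SO4 ratio 1:1 ⇒ n(Na2SO4) = 5.1411 mol.
Reaction (3): Na2SO4→BaSO4 ratio 1:1 ⇒ n(BaSO4) = 5.1411 mol.
Mass of BaSO4 = 5.1411 × 233.39 = 1199.9 g.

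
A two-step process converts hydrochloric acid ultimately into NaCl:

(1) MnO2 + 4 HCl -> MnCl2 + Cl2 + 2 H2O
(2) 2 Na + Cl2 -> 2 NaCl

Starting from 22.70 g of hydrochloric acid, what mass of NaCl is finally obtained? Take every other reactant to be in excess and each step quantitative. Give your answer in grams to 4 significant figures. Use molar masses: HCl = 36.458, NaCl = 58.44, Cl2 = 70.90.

n(HCl) = 22.700 / 36.458 = 0.62263 mol.
Step 1 gives a 4:1 ratio of HCl to Cl2, so n(Cl2) = 0.15566 mol.
In step 2 the Cl2:NaCl ratio is 1:2, so n(NaCl) = 0.31132 mol.
Mass of NaCl = 0.31132 × 58.44 = 18.193 g.

18.19 g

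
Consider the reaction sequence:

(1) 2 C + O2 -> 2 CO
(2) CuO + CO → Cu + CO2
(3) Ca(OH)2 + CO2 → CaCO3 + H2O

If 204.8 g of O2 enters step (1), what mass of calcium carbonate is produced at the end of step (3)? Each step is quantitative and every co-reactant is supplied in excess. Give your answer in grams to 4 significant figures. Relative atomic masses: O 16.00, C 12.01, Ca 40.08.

1281 g

M(O2) = 2(16.00) = 32.00 g/mol.
M(CaCO3) = 40.08 + 12.01 + 3(16.00) = 100.09 g/mol.
n(O2) = 204.8 / 32.00 = 6.4000 mol.
Reaction (1): O2→CO ratio 1:2 ⇒ n(CO) = 12.800 mol.
Reaction (2): CO→CO2 ratio 1:1 ⇒ n(CO2) = 12.800 mol.
Reaction (3): CO2→CaCO3 ratio 1:1 ⇒ n(CaCO3) = 12.800 mol.
Mass of CaCO3 = 12.800 × 100.09 = 1281.2 g.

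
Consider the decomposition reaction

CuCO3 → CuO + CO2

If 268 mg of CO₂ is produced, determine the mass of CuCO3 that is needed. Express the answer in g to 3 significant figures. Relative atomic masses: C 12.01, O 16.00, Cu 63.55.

M(CO2) = 12.01 + 2(16.00) = 44.01 g/mol.
M(CuCO3) = 63.55 + 12.01 + 3(16.00) = 123.56 g/mol.
Convert: 268 mg = 0.2680 g.
n(CO2) = 0.2680 g / 44.01 g/mol = 0.006090 mol.
From the equation the CO2:CuCO3 mole ratio is 1:1, so n(CuCO3) = 0.006090 × 1/1 = 0.006090 mol.
Mass of CuCO3 = 0.006090 mol × 123.56 g/mol = 0.7524 g.

0.752 g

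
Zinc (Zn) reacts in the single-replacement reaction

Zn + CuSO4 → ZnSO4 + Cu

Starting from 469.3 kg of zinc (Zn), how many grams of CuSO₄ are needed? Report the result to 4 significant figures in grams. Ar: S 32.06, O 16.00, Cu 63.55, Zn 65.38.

M(Zn) = 65.38 g/mol.
M(CuSO4) = 63.55 + 32.06 + 4(16.00) = 159.61 g/mol.
Convert: 469.3 kg = 469300 g.
n(Zn) = 469300 g / 65.38 g/mol = 7178.0 mol.
From the equation the Zn:CuSO4 mole ratio is 1:1, so n(CuSO4) = 7178.0 × 1/1 = 7178.0 mol.
Mass of CuSO4 = 7178.0 mol × 159.61 g/mol = 1.1457 × 10^6 g.

1146000 g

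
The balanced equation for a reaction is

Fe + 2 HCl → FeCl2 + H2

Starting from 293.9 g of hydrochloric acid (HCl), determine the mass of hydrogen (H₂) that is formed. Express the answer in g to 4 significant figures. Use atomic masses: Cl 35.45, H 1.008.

M(HCl) = 1.008 + 35.45 = 36.458 g/mol.
M(H2) = 2(1.008) = 2.016 g/mol.
n(HCl) = 293.90 g / 36.458 g/mol = 8.0613 mol.
From the equation the HCl:H2 mole ratio is 2:1, so n(H2) = 8.0613 × 1/2 = 4.0307 mol.
Mass of H2 = 4.0307 mol × 2.016 g/mol = 8.1258 g.

8.126 g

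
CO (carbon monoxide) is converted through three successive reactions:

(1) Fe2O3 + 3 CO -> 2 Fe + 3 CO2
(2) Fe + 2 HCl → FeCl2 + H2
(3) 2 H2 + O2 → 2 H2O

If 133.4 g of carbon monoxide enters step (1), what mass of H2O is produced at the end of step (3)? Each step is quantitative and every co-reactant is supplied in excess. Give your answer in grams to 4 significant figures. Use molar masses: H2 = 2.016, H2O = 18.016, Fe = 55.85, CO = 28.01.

57.20 g

n(CO) = 133.4 / 28.01 = 4.7626 mol.
Reaction (1): CO→Fe ratio 3:2 ⇒ n(Fe) = 3.1751 mol.
Reaction (2): Fe→H2 ratio 1:1 ⇒ n(H2) = 3.1751 mol.
Reaction (3): H2→H2O ratio 2:2 ⇒ n(H2O) = 3.1751 mol.
Mass of H2O = 3.1751 × 18.016 = 57.202 g.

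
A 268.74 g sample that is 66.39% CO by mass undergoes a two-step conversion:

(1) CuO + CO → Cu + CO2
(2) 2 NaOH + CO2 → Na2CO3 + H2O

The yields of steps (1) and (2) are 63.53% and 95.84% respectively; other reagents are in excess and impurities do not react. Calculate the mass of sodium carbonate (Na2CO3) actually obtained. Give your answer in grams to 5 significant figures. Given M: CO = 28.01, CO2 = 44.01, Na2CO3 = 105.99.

411.07 g

Pure CO = 268.74 × 0.6639 = 178.416 g.
n(CO) = 178.416 / 28.01 = 6.36974 mol.
Step 1 (CO:CO2 = 1:1): theoretical n(CO2) = 6.36974 mol; at 63.53% yield, n(CO2) = 4.04670 mol.
Step 2 (CO2:Na2CO3 = 1:1): theoretical n(Na2CO3) = 4.04670 mol, so theoretical mass = 4.04670 × 105.99 = 428.909 g.
At 95.84% yield, actual mass of Na2CO3 = 428.909 × 0.9584 = 411.067 g.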